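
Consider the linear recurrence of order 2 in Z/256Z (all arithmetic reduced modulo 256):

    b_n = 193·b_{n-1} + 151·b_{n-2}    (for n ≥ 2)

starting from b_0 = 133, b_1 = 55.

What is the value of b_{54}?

b_2 = 193·55 + 151·133 = 234
b_3 = 193·234 + 151·55 = 219
b_4 = 193·219 + 151·234 = 33
b_5 = 193·33 + 151·219 = 14
b_6 = 193·14 + 151·33 = 5
b_7 = 193·5 + 151·14 = 7
b_8 = 193·7 + 151·5 = 58
b_9 = 193·58 + 151·7 = 219
b_10 = 193·219 + 151·58 = 81
b_11 = 193·81 + 151·219 = 62
b_12 = 193·62 + 151·81 = 133
b_13 = 193·133 + 151·62 = 215
b_14 = 193·215 + 151·133 = 138
b_15 = 193·138 + 151·215 = 219
b_16 = 193·219 + 151·138 = 129
b_17 = 193·129 + 151·219 = 110
b_18 = 193·110 + 151·129 = 5
b_19 = 193·5 + 151·110 = 167
b_20 = 193·167 + 151·5 = 218
b_21 = 193·218 + 151·167 = 219
b_22 = 193·219 + 151·218 = 177
b_23 = 193·177 + 151·219 = 158
b_24 = 193·158 + 151·177 = 133
b_25 = 193·133 + 151·158 = 119
b_26 = 193·119 + 151·133 = 42
b_27 = 193·42 + 151·119 = 219
b_28 = 193·219 + 151·42 = 225
b_29 = 193·225 + 151·219 = 206
b_30 = 193·206 + 151·225 = 5
b_31 = 193·5 + 151·206 = 71
b_32 = 193·71 + 151·5 = 122
b_33 = 193·122 + 151·71 = 219
b_34 = 193·219 + 151·122 = 17
b_35 = 193·17 + 151·219 = 254
b_36 = 193·254 + 151·17 = 133
b_37 = 193·133 + 151·254 = 23
b_38 = 193·23 + 151·133 = 202
b_39 = 193·202 + 151·23 = 219
b_40 = 193·219 + 151·202 = 65
b_41 = 193·65 + 151·219 = 46
b_42 = 193·46 + 151·65 = 5
b_43 = 193·5 + 151·46 = 231
b_44 = 193·231 + 151·5 = 26
b_45 = 193·26 + 151·231 = 219
b_46 = 193·219 + 151·26 = 113
b_47 = 193·113 + 151·219 = 94
b_48 = 193·94 + 151·113 = 133
b_49 = 193·133 + 151·94 = 183
b_50 = 193·183 + 151·133 = 106
b_51 = 193·106 + 151·183 = 219
b_52 = 193·219 + 151·106 = 161
b_53 = 193·161 + 151·219 = 142
b_54 = 193·142 + 151·161 = 5

5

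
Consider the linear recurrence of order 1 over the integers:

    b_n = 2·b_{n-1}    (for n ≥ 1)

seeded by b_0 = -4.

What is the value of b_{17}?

-524288

b_1 = 2·-4 = -8
b_2 = 2·-8 = -16
b_3 = 2·-16 = -32
b_4 = 2·-32 = -64
b_5 = 2·-64 = -128
b_6 = 2·-128 = -256
b_7 = 2·-256 = -512
b_8 = 2·-512 = -1024
b_9 = 2·-1024 = -2048
b_10 = 2·-2048 = -4096
b_11 = 2·-4096 = -8192
b_12 = 2·-8192 = -16384
b_13 = 2·-16384 = -32768
b_14 = 2·-32768 = -65536
b_15 = 2·-65536 = -131072
b_16 = 2·-131072 = -262144
b_17 = 2·-262144 = -524288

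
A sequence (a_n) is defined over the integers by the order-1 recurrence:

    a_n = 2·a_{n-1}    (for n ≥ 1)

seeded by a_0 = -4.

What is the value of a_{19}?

a_1 = 2·-4 = -8
a_2 = 2·-8 = -16
a_3 = 2·-16 = -32
a_4 = 2·-32 = -64
a_5 = 2·-64 = -128
a_6 = 2·-128 = -256
a_7 = 2·-256 = -512
a_8 = 2·-512 = -1024
a_9 = 2·-1024 = -2048
a_10 = 2·-2048 = -4096
a_11 = 2·-4096 = -8192
a_12 = 2·-8192 = -16384
a_13 = 2·-16384 = -32768
a_14 = 2·-32768 = -65536
a_15 = 2·-65536 = -131072
a_16 = 2·-131072 = -262144
a_17 = 2·-262144 = -524288
a_18 = 2·-524288 = -1048576
a_19 = 2·-1048576 = -2097152

-2097152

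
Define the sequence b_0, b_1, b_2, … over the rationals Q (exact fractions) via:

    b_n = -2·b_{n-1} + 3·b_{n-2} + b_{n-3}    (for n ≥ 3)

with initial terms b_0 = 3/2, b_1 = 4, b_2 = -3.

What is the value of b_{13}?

1438577/2

b_3 = -2·-3 + 3·4 + 1·3/2 = 39/2
b_4 = -2·39/2 + 3·-3 + 1·4 = -44
b_5 = -2·-44 + 3·39/2 + 1·-3 = 287/2
b_6 = -2·287/2 + 3·-44 + 1·39/2 = -799/2
b_7 = -2·-799/2 + 3·287/2 + 1·-44 = 2371/2
b_8 = -2·2371/2 + 3·-799/2 + 1·287/2 = -3426
b_9 = -2·-3426 + 3·2371/2 + 1·-799/2 = 10009
b_10 = -2·10009 + 3·-3426 + 1·2371/2 = -58221/2
b_11 = -2·-58221/2 + 3·10009 + 1·-3426 = 84822
b_12 = -2·84822 + 3·-58221/2 + 1·10009 = -493933/2
b_13 = -2·-493933/2 + 3·84822 + 1·-58221/2 = 1438577/2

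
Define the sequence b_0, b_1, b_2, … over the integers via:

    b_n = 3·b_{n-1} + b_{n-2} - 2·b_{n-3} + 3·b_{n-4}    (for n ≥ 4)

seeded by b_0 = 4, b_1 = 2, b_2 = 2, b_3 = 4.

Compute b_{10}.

24708

b_4 = 3·4 + 1·2 + -2·2 + 3·4 = 22
b_5 = 3·22 + 1·4 + -2·2 + 3·2 = 72
b_6 = 3·72 + 1·22 + -2·4 + 3·2 = 236
b_7 = 3·236 + 1·72 + -2·22 + 3·4 = 748
b_8 = 3·748 + 1·236 + -2·72 + 3·22 = 2402
b_9 = 3·2402 + 1·748 + -2·236 + 3·72 = 7698
b_10 = 3·7698 + 1·2402 + -2·748 + 3·236 = 24708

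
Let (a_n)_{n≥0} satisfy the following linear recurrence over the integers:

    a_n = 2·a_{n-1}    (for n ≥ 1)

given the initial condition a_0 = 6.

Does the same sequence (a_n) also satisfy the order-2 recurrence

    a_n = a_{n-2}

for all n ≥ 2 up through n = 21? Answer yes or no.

no

Terms a_0..a_21: 6, 12, 24, 48, 96, 192, 384, 768, 1536, 3072, 6144, 12288, 24576, 49152, 98304, 196608, 393216, 786432, 1572864, 3145728, 6291456, 12582912
n=2: candidate gives 6, actual a_2 = 24 ✗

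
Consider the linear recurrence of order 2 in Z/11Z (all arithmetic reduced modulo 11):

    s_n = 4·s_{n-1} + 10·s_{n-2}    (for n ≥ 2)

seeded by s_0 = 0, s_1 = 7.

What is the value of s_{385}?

0

s_2 = 4·7 + 10·0 = 6
s_3 = 4·6 + 10·7 = 6
s_4 = 4·6 + 10·6 = 7
s_5 = 4·7 + 10·6 = 0
s_6 = 4·0 + 10·7 = 4
s_7 = 4·4 + 10·0 = 5
s_8 = 4·5 + 10·4 = 5
s_9 = 4·5 + 10·5 = 4
s_10 = 4·4 + 10·5 = 0
s_11 = 4·0 + 10·4 = 7
(s_10, s_11) = (0, 7) = (s_0, s_1), so the sequence has period 10.
385 ≡ 5 (mod 10), hence s_385 = s_5 = 0.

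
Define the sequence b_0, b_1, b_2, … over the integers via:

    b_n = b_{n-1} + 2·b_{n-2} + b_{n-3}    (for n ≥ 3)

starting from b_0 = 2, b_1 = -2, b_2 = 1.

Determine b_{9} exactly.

-47

b_3 = 1·1 + 2·-2 + 1·2 = -1
b_4 = 1·-1 + 2·1 + 1·-2 = -1
b_5 = 1·-1 + 2·-1 + 1·1 = -2
b_6 = 1·-2 + 2·-1 + 1·-1 = -5
b_7 = 1·-5 + 2·-2 + 1·-1 = -10
b_8 = 1·-10 + 2·-5 + 1·-2 = -22
b_9 = 1·-22 + 2·-10 + 1·-5 = -47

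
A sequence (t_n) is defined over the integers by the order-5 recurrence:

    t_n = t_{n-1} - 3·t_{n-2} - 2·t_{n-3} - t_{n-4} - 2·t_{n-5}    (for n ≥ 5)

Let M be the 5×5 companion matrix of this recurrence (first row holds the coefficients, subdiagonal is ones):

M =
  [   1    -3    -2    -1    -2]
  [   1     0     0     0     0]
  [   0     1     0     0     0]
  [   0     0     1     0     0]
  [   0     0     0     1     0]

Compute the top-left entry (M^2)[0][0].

(M^2)[0][0] is the top entry after applying M 2 times to the unit state (1, 0, 0, 0, 0). Equivalently it is h_{6} for the auxiliary sequence (h_n) obeying the same recurrence with h_4 = 1 and h_i = 0 for 0 ≤ i < 4:
h_5 = 1·1 + -3·0 + -2·0 + -1·0 + -2·0 = 1
h_6 = 1·1 + -3·1 + -2·0 + -1·0 + -2·0 = -2

-2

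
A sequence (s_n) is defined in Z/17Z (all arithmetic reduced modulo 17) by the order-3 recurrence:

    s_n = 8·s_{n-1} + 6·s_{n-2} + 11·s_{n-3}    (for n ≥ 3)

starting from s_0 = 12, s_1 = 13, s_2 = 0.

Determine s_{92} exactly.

s_3 = 8·0 + 6·13 + 11·12 = 6
s_4 = 8·6 + 6·0 + 11·13 = 4
s_5 = 8·4 + 6·6 + 11·0 = 0
s_6 = 8·0 + 6·4 + 11·6 = 5
s_7 = 8·5 + 6·0 + 11·4 = 16
s_8 = 8·16 + 6·5 + 11·0 = 5
s_9 = 8·5 + 6·16 + 11·5 = 4
s_10 = 8·4 + 6·5 + 11·16 = 0
s_11 = 8·0 + 6·4 + 11·5 = 11
s_12 = 8·11 + 6·0 + 11·4 = 13
s_13 = 8·13 + 6·11 + 11·0 = 0
s_14 = 8·0 + 6·13 + 11·11 = 12
s_15 = 8·12 + 6·0 + 11·13 = 1
s_16 = 8·1 + 6·12 + 11·0 = 12
s_17 = 8·12 + 6·1 + 11·12 = 13
s_18 = 8·13 + 6·12 + 11·1 = 0
(s_16, s_17, s_18) = (12, 13, 0) = (s_0, s_1, s_2), so the sequence has period 16.
92 ≡ 12 (mod 16), hence s_92 = s_12 = 13.

13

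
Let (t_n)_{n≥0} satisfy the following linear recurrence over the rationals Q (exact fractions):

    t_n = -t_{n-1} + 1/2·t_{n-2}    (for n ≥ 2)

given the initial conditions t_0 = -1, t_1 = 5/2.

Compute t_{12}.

t_2 = -1·5/2 + 1/2·-1 = -3
t_3 = -1·-3 + 1/2·5/2 = 17/4
t_4 = -1·17/4 + 1/2·-3 = -23/4
t_5 = -1·-23/4 + 1/2·17/4 = 63/8
t_6 = -1·63/8 + 1/2·-23/4 = -43/4
t_7 = -1·-43/4 + 1/2·63/8 = 235/16
t_8 = -1·235/16 + 1/2·-43/4 = -321/16
t_9 = -1·-321/16 + 1/2·235/16 = 877/32
t_10 = -1·877/32 + 1/2·-321/16 = -599/16
t_11 = -1·-599/16 + 1/2·877/32 = 3273/64
t_12 = -1·3273/64 + 1/2·-599/16 = -4471/64

-4471/64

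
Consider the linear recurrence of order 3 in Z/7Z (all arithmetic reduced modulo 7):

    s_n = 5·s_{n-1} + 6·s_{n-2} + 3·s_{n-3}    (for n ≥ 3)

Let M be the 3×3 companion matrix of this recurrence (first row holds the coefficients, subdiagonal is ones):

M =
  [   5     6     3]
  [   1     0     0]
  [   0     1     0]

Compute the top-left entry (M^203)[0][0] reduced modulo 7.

(M^203)[0][0] is the top entry after applying M 203 times to the unit state (1, 0, 0). Equivalently it is h_{205} for the auxiliary sequence (h_n) obeying the same recurrence with h_2 = 1 and h_i = 0 for 0 ≤ i < 2:
h_3 = 5·1 + 6·0 + 3·0 = 5
h_4 = 5·5 + 6·1 + 3·0 = 3
h_5 = 5·3 + 6·5 + 3·1 = 6
h_6 = 5·6 + 6·3 + 3·5 = 0
h_7 = 5·0 + 6·6 + 3·3 = 3
h_8 = 5·3 + 6·0 + 3·6 = 5
Continuing the recurrence:
  h_9 = 1;  h_10 = 2;  h_11 = 3;  h_12 = 2;  h_13 = 6;  h_14 = 2
  h_15 = 3;  h_16 = 3;  h_17 = 4;  h_18 = 5;  h_19 = 2;  h_20 = 3
  h_21 = 0;  h_22 = 3;  h_23 = 3;  h_24 = 5;  h_25 = 3;  h_26 = 5
  h_27 = 2;  h_28 = 0;  h_29 = 6;  h_30 = 1;  h_31 = 6;  h_32 = 5
  h_33 = 1;  h_34 = 4;  h_35 = 6;  h_36 = 1;  h_37 = 4;  h_38 = 2
  h_39 = 2;  h_40 = 6;  h_41 = 6;  h_42 = 2;  h_43 = 1;  h_44 = 0
  h_45 = 5;  h_46 = 0;  h_47 = 2;  h_48 = 4;  h_49 = 4;  h_50 = 1
  h_51 = 6;  h_52 = 6;  h_53 = 6;  h_54 = 0;  h_55 = 5;  h_56 = 1
  h_57 = 0;  h_58 = 0;  h_59 = 3;  h_60 = 1;  h_61 = 2;  h_62 = 4
  h_63 = 0;  h_64 = 2;  h_65 = 1;  h_66 = 3;  h_67 = 6;  h_68 = 2
  h_69 = 6;  h_70 = 4;  h_71 = 6;  h_72 = 2;  h_73 = 2;  h_74 = 5
  h_75 = 1;  h_76 = 6;  h_77 = 2;  h_78 = 0;  h_79 = 2;  h_80 = 2
  h_81 = 1;  h_82 = 2;  h_83 = 1;  h_84 = 6;  h_85 = 0;  h_86 = 4
  h_87 = 3;  h_88 = 4;  h_89 = 1;  h_90 = 3;  h_91 = 5;  h_92 = 4
  h_93 = 3;  h_94 = 5;  h_95 = 6;  h_96 = 6;  h_97 = 4;  h_98 = 4
  h_99 = 6;  h_100 = 3;  h_101 = 0;  h_102 = 1;  h_103 = 0;  h_104 = 6
  h_105 = 5;  h_106 = 5;  h_107 = 3;  h_108 = 4;  h_109 = 4;  h_110 = 4
  h_111 = 0;  h_112 = 1;  h_113 = 3;  h_114 = 0;  h_115 = 0;  h_116 = 2
  h_117 = 3;  h_118 = 6;  h_119 = 5;  h_120 = 0;  h_121 = 6;  h_122 = 3
  h_123 = 2;  h_124 = 4;  h_125 = 6;  h_126 = 4;  h_127 = 5;  h_128 = 4
  h_129 = 6;  h_130 = 6;  h_131 = 1;  h_132 = 3;  h_133 = 4;  h_134 = 6
  h_135 = 0;  h_136 = 6;  h_137 = 6;  h_138 = 3;  h_139 = 6;  h_140 = 3
  h_141 = 4;  h_142 = 0;  h_143 = 5;  h_144 = 2;  h_145 = 5;  h_146 = 3
  h_147 = 2;  h_148 = 1;  h_149 = 5;  h_150 = 2;  h_151 = 1;  h_152 = 4
  h_153 = 4;  h_154 = 5;  h_155 = 5;  h_156 = 4;  h_157 = 2;  h_158 = 0
  h_159 = 3;  h_160 = 0;  h_161 = 4;  h_162 = 1;  h_163 = 1;  h_164 = 2
  h_165 = 5;  h_166 = 5;  h_167 = 5;  h_168 = 0;  h_169 = 3;  h_170 = 2
  h_171 = 0;  h_172 = 0;  h_173 = 6;  h_174 = 2;  h_175 = 4;  h_176 = 1
  h_177 = 0;  h_178 = 4;  h_179 = 2;  h_180 = 6;  h_181 = 5;  h_182 = 4
  h_183 = 5;  h_184 = 1;  h_185 = 5;  h_186 = 4;  h_187 = 4;  h_188 = 3
  h_189 = 2;  h_190 = 5;  h_191 = 4;  h_192 = 0;  h_193 = 4;  h_194 = 4
  h_195 = 2;  h_196 = 4;  h_197 = 2;  h_198 = 5;  h_199 = 0;  h_200 = 1
  h_201 = 6;  h_202 = 1;  h_203 = 2
h_204 = 5·2 + 6·1 + 3·6 = 6
h_205 = 5·6 + 6·2 + 3·1 = 3

3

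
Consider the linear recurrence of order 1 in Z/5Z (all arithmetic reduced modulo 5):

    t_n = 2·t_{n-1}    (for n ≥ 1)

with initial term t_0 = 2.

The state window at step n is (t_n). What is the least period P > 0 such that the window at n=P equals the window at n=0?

4

n=0: window = (2)
n=1: window = (4)
n=2: window = (3)
n=3: window = (1)
n=4: window = (2)
window at n=4 equals window at n=0 → period = 4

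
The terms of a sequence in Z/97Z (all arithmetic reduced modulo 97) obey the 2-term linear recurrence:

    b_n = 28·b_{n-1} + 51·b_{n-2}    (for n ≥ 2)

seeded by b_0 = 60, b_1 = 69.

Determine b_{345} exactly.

80

b_2 = 28·69 + 51·60 = 45
b_3 = 28·45 + 51·69 = 26
b_4 = 28·26 + 51·45 = 16
b_5 = 28·16 + 51·26 = 28
b_6 = 28·28 + 51·16 = 48
b_7 = 28·48 + 51·28 = 56
b_8 = 28·56 + 51·48 = 39
b_9 = 28·39 + 51·56 = 68
b_10 = 28·68 + 51·39 = 13
b_11 = 28·13 + 51·68 = 49
b_12 = 28·49 + 51·13 = 95
b_13 = 28·95 + 51·49 = 18
b_14 = 28·18 + 51·95 = 14
b_15 = 28·14 + 51·18 = 49
b_16 = 28·49 + 51·14 = 49
b_17 = 28·49 + 51·49 = 88
b_18 = 28·88 + 51·49 = 16
b_19 = 28·16 + 51·88 = 86
b_20 = 28·86 + 51·16 = 23
b_21 = 28·23 + 51·86 = 83
b_22 = 28·83 + 51·23 = 5
b_23 = 28·5 + 51·83 = 8
b_24 = 28·8 + 51·5 = 91
b_25 = 28·91 + 51·8 = 46
b_26 = 28·46 + 51·91 = 12
b_27 = 28·12 + 51·46 = 63
b_28 = 28·63 + 51·12 = 48
b_29 = 28·48 + 51·63 = 95
b_30 = 28·95 + 51·48 = 64
b_31 = 28·64 + 51·95 = 41
b_32 = 28·41 + 51·64 = 47
b_33 = 28·47 + 51·41 = 12
b_34 = 28·12 + 51·47 = 17
b_35 = 28·17 + 51·12 = 21
b_36 = 28·21 + 51·17 = 0
b_37 = 28·0 + 51·21 = 4
b_38 = 28·4 + 51·0 = 15
b_39 = 28·15 + 51·4 = 42
b_40 = 28·42 + 51·15 = 1
b_41 = 28·1 + 51·42 = 36
b_42 = 28·36 + 51·1 = 89
b_43 = 28·89 + 51·36 = 60
b_44 = 28·60 + 51·89 = 11
b_45 = 28·11 + 51·60 = 70
b_46 = 28·70 + 51·11 = 96
b_47 = 28·96 + 51·70 = 50
b_48 = 28·50 + 51·96 = 88
b_49 = 28·88 + 51·50 = 67
b_50 = 28·67 + 51·88 = 59
b_51 = 28·59 + 51·67 = 25
b_52 = 28·25 + 51·59 = 23
b_53 = 28·23 + 51·25 = 76
b_54 = 28·76 + 51·23 = 3
b_55 = 28·3 + 51·76 = 80
b_56 = 28·80 + 51·3 = 65
b_57 = 28·65 + 51·80 = 80
b_58 = 28·80 + 51·65 = 26
b_59 = 28·26 + 51·80 = 55
b_60 = 28·55 + 51·26 = 53
b_61 = 28·53 + 51·55 = 21
b_62 = 28·21 + 51·53 = 90
b_63 = 28·90 + 51·21 = 2
b_64 = 28·2 + 51·90 = 87
b_65 = 28·87 + 51·2 = 16
b_66 = 28·16 + 51·87 = 35
b_67 = 28·35 + 51·16 = 50
b_68 = 28·50 + 51·35 = 81
b_69 = 28·81 + 51·50 = 65
b_70 = 28·65 + 51·81 = 34
b_71 = 28·34 + 51·65 = 96
b_72 = 28·96 + 51·34 = 57
b_73 = 28·57 + 51·96 = 90
b_74 = 28·90 + 51·57 = 92
b_75 = 28·92 + 51·90 = 85
b_76 = 28·85 + 51·92 = 88
b_77 = 28·88 + 51·85 = 9
b_78 = 28·9 + 51·88 = 84
b_79 = 28·84 + 51·9 = 95
b_80 = 28·95 + 51·84 = 57
b_81 = 28·57 + 51·95 = 39
b_82 = 28·39 + 51·57 = 22
b_83 = 28·22 + 51·39 = 83
b_84 = 28·83 + 51·22 = 51
b_85 = 28·51 + 51·83 = 35
b_86 = 28·35 + 51·51 = 89
b_87 = 28·89 + 51·35 = 9
b_88 = 28·9 + 51·89 = 38
b_89 = 28·38 + 51·9 = 68
b_90 = 28·68 + 51·38 = 59
b_91 = 28·59 + 51·68 = 76
b_92 = 28·76 + 51·59 = 93
b_93 = 28·93 + 51·76 = 78
b_94 = 28·78 + 51·93 = 40
b_95 = 28·40 + 51·78 = 54
b_96 = 28·54 + 51·40 = 60
b_97 = 28·60 + 51·54 = 69
(b_96, b_97) = (60, 69) = (b_0, b_1), so the sequence has period 96.
345 ≡ 57 (mod 96), hence b_345 = b_57 = 80.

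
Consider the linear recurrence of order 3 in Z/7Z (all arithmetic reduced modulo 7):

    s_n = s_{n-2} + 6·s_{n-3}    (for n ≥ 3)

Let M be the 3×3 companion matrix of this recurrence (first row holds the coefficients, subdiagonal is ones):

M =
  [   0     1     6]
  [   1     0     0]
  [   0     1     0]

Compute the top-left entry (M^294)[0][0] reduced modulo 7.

2

(M^294)[0][0] is the top entry after applying M 294 times to the unit state (1, 0, 0). Equivalently it is h_{296} for the auxiliary sequence (h_n) obeying the same recurrence with h_2 = 1 and h_i = 0 for 0 ≤ i < 2:
h_3 = 0·1 + 1·0 + 6·0 = 0
h_4 = 0·0 + 1·1 + 6·0 = 1
h_5 = 0·1 + 1·0 + 6·1 = 6
h_6 = 0·6 + 1·1 + 6·0 = 1
h_7 = 0·1 + 1·6 + 6·1 = 5
h_8 = 0·5 + 1·1 + 6·6 = 2
h_9 = 0·2 + 1·5 + 6·1 = 4
h_10 = 0·4 + 1·2 + 6·5 = 4
h_11 = 0·4 + 1·4 + 6·2 = 2
h_12 = 0·2 + 1·4 + 6·4 = 0
h_13 = 0·0 + 1·2 + 6·4 = 5
h_14 = 0·5 + 1·0 + 6·2 = 5
h_15 = 0·5 + 1·5 + 6·0 = 5
h_16 = 0·5 + 1·5 + 6·5 = 0
h_17 = 0·0 + 1·5 + 6·5 = 0
h_18 = 0·0 + 1·0 + 6·5 = 2
h_19 = 0·2 + 1·0 + 6·0 = 0
h_20 = 0·0 + 1·2 + 6·0 = 2
h_21 = 0·2 + 1·0 + 6·2 = 5
h_22 = 0·5 + 1·2 + 6·0 = 2
h_23 = 0·2 + 1·5 + 6·2 = 3
h_24 = 0·3 + 1·2 + 6·5 = 4
h_25 = 0·4 + 1·3 + 6·2 = 1
h_26 = 0·1 + 1·4 + 6·3 = 1
h_27 = 0·1 + 1·1 + 6·4 = 4
h_28 = 0·4 + 1·1 + 6·1 = 0
h_29 = 0·0 + 1·4 + 6·1 = 3
h_30 = 0·3 + 1·0 + 6·4 = 3
h_31 = 0·3 + 1·3 + 6·0 = 3
h_32 = 0·3 + 1·3 + 6·3 = 0
h_33 = 0·0 + 1·3 + 6·3 = 0
h_34 = 0·0 + 1·0 + 6·3 = 4
h_35 = 0·4 + 1·0 + 6·0 = 0
h_36 = 0·0 + 1·4 + 6·0 = 4
h_37 = 0·4 + 1·0 + 6·4 = 3
h_38 = 0·3 + 1·4 + 6·0 = 4
h_39 = 0·4 + 1·3 + 6·4 = 6
h_40 = 0·6 + 1·4 + 6·3 = 1
h_41 = 0·1 + 1·6 + 6·4 = 2
h_42 = 0·2 + 1·1 + 6·6 = 2
h_43 = 0·2 + 1·2 + 6·1 = 1
h_44 = 0·1 + 1·2 + 6·2 = 0
h_45 = 0·0 + 1·1 + 6·2 = 6
h_46 = 0·6 + 1·0 + 6·1 = 6
h_47 = 0·6 + 1·6 + 6·0 = 6
h_48 = 0·6 + 1·6 + 6·6 = 0
h_49 = 0·0 + 1·6 + 6·6 = 0
h_50 = 0·0 + 1·0 + 6·6 = 1
(h_48, h_49, h_50) = (0, 0, 1) = (h_0, h_1, h_2), so the sequence has period 48.
296 ≡ 8 (mod 48), hence h_296 = h_8 = 2.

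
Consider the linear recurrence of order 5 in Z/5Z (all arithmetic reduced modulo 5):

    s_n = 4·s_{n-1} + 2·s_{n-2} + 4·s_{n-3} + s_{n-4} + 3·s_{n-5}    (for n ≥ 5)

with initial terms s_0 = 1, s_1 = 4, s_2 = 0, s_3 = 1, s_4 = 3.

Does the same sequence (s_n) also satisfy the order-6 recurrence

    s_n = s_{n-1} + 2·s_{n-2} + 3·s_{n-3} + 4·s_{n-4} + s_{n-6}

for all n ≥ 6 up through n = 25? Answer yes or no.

no

Terms s_0..s_25: 1, 4, 0, 1, 3, 1, 1, 4, 3, 4, 2, 0, 0, 1, 3, 0, 0, 3, 3, 2, 1, 3, 4, 2, 0, 1
n=6: candidate gives 1, actual s_6 = 1 ✓
n=7: candidate gives 0, actual s_7 = 4 ✗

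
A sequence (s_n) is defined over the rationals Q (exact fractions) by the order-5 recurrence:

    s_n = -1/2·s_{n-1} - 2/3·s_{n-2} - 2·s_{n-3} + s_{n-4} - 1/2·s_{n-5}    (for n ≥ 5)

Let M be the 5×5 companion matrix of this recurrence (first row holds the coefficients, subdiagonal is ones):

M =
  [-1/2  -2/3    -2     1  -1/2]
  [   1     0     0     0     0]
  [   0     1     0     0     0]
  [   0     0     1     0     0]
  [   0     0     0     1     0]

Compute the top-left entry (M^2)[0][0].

-5/12

(M^2)[0][0] is the top entry after applying M 2 times to the unit state (1, 0, 0, 0, 0). Equivalently it is h_{6} for the auxiliary sequence (h_n) obeying the same recurrence with h_4 = 1 and h_i = 0 for 0 ≤ i < 4:
h_5 = -1/2·1 + -2/3·0 + -2·0 + 1·0 + -1/2·0 = -1/2
h_6 = -1/2·-1/2 + -2/3·1 + -2·0 + 1·0 + -1/2·0 = -5/12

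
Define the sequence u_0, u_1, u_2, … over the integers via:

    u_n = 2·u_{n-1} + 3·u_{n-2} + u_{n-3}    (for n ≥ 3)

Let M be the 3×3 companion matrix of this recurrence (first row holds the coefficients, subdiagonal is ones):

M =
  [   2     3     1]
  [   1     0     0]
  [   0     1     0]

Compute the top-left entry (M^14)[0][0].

(M^14)[0][0] is the top entry after applying M 14 times to the unit state (1, 0, 0). Equivalently it is h_{16} for the auxiliary sequence (h_n) obeying the same recurrence with h_2 = 1 and h_i = 0 for 0 ≤ i < 2:
h_3 = 2·1 + 3·0 + 1·0 = 2
h_4 = 2·2 + 3·1 + 1·0 = 7
h_5 = 2·7 + 3·2 + 1·1 = 21
h_6 = 2·21 + 3·7 + 1·2 = 65
h_7 = 2·65 + 3·21 + 1·7 = 200
h_8 = 2·200 + 3·65 + 1·21 = 616
h_9 = 2·616 + 3·200 + 1·65 = 1897
h_10 = 2·1897 + 3·616 + 1·200 = 5842
h_11 = 2·5842 + 3·1897 + 1·616 = 17991
h_12 = 2·17991 + 3·5842 + 1·1897 = 55405
h_13 = 2·55405 + 3·17991 + 1·5842 = 170625
h_14 = 2·170625 + 3·55405 + 1·17991 = 525456
h_15 = 2·525456 + 3·170625 + 1·55405 = 1618192
h_16 = 2·1618192 + 3·525456 + 1·170625 = 4983377

4983377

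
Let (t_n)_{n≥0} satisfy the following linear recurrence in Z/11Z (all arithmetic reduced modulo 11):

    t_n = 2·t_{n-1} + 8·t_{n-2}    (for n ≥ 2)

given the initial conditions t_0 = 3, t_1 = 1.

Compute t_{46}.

1

t_2 = 2·1 + 8·3 = 4
t_3 = 2·4 + 8·1 = 5
t_4 = 2·5 + 8·4 = 9
t_5 = 2·9 + 8·5 = 3
t_6 = 2·3 + 8·9 = 1
(t_5, t_6) = (3, 1) = (t_0, t_1), so the sequence has period 5.
46 ≡ 1 (mod 5), hence t_46 = t_1 = 1.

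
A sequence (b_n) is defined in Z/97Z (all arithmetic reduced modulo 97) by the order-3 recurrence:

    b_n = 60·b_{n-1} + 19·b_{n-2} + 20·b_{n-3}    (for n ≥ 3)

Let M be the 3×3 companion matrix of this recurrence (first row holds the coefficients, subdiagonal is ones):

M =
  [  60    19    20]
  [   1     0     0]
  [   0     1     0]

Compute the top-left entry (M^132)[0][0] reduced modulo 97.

(M^132)[0][0] is the top entry after applying M 132 times to the unit state (1, 0, 0). Equivalently it is h_{134} for the auxiliary sequence (h_n) obeying the same recurrence with h_2 = 1 and h_i = 0 for 0 ≤ i < 2:
h_3 = 60·1 + 19·0 + 20·0 = 60
h_4 = 60·60 + 19·1 + 20·0 = 30
h_5 = 60·30 + 19·60 + 20·1 = 50
h_6 = 60·50 + 19·30 + 20·60 = 17
h_7 = 60·17 + 19·50 + 20·30 = 48
h_8 = 60·48 + 19·17 + 20·50 = 32
h_9 = 60·32 + 19·48 + 20·17 = 68
h_10 = 60·68 + 19·32 + 20·48 = 22
h_11 = 60·22 + 19·68 + 20·32 = 51
h_12 = 60·51 + 19·22 + 20·68 = 85
h_13 = 60·85 + 19·51 + 20·22 = 10
h_14 = 60·10 + 19·85 + 20·51 = 34
h_15 = 60·34 + 19·10 + 20·85 = 50
h_16 = 60·50 + 19·34 + 20·10 = 63
h_17 = 60·63 + 19·50 + 20·34 = 75
h_18 = 60·75 + 19·63 + 20·50 = 4
h_19 = 60·4 + 19·75 + 20·63 = 15
h_20 = 60·15 + 19·4 + 20·75 = 51
h_21 = 60·51 + 19·15 + 20·4 = 30
h_22 = 60·30 + 19·51 + 20·15 = 62
h_23 = 60·62 + 19·30 + 20·51 = 72
h_24 = 60·72 + 19·62 + 20·30 = 84
h_25 = 60·84 + 19·72 + 20·62 = 82
h_26 = 60·82 + 19·84 + 20·72 = 2
h_27 = 60·2 + 19·82 + 20·84 = 60
h_28 = 60·60 + 19·2 + 20·82 = 40
h_29 = 60·40 + 19·60 + 20·2 = 88
h_30 = 60·88 + 19·40 + 20·60 = 62
h_31 = 60·62 + 19·88 + 20·40 = 81
h_32 = 60·81 + 19·62 + 20·88 = 38
h_33 = 60·38 + 19·81 + 20·62 = 15
h_34 = 60·15 + 19·38 + 20·81 = 41
h_35 = 60·41 + 19·15 + 20·38 = 13
h_36 = 60·13 + 19·41 + 20·15 = 16
h_37 = 60·16 + 19·13 + 20·41 = 87
h_38 = 60·87 + 19·16 + 20·13 = 61
h_39 = 60·61 + 19·87 + 20·16 = 7
h_40 = 60·7 + 19·61 + 20·87 = 21
h_41 = 60·21 + 19·7 + 20·61 = 91
h_42 = 60·91 + 19·21 + 20·7 = 82
h_43 = 60·82 + 19·91 + 20·21 = 85
h_44 = 60·85 + 19·82 + 20·91 = 39
h_45 = 60·39 + 19·85 + 20·82 = 66
h_46 = 60·66 + 19·39 + 20·85 = 96
h_47 = 60·96 + 19·66 + 20·39 = 34
h_48 = 60·34 + 19·96 + 20·66 = 43
h_49 = 60·43 + 19·34 + 20·96 = 5
h_50 = 60·5 + 19·43 + 20·34 = 51
h_51 = 60·51 + 19·5 + 20·43 = 38
h_52 = 60·38 + 19·51 + 20·5 = 51
h_53 = 60·51 + 19·38 + 20·51 = 49
h_54 = 60·49 + 19·51 + 20·38 = 13
h_55 = 60·13 + 19·49 + 20·51 = 15
h_56 = 60·15 + 19·13 + 20·49 = 90
h_57 = 60·90 + 19·15 + 20·13 = 28
h_58 = 60·28 + 19·90 + 20·15 = 4
h_59 = 60·4 + 19·28 + 20·90 = 50
h_60 = 60·50 + 19·4 + 20·28 = 47
h_61 = 60·47 + 19·50 + 20·4 = 67
h_62 = 60·67 + 19·47 + 20·50 = 93
h_63 = 60·93 + 19·67 + 20·47 = 33
h_64 = 60·33 + 19·93 + 20·67 = 43
h_65 = 60·43 + 19·33 + 20·93 = 23
h_66 = 60·23 + 19·43 + 20·33 = 44
h_67 = 60·44 + 19·23 + 20·43 = 57
h_68 = 60·57 + 19·44 + 20·23 = 60
h_69 = 60·60 + 19·57 + 20·44 = 34
h_70 = 60·34 + 19·60 + 20·57 = 52
h_71 = 60·52 + 19·34 + 20·60 = 19
h_72 = 60·19 + 19·52 + 20·34 = 92
h_73 = 60·92 + 19·19 + 20·52 = 34
h_74 = 60·34 + 19·92 + 20·19 = 94
h_75 = 60·94 + 19·34 + 20·92 = 75
h_76 = 60·75 + 19·94 + 20·34 = 79
h_77 = 60·79 + 19·75 + 20·94 = 91
h_78 = 60·91 + 19·79 + 20·75 = 22
h_79 = 60·22 + 19·91 + 20·79 = 70
h_80 = 60·70 + 19·22 + 20·91 = 36
h_81 = 60·36 + 19·70 + 20·22 = 50
h_82 = 60·50 + 19·36 + 20·70 = 40
h_83 = 60·40 + 19·50 + 20·36 = 93
h_84 = 60·93 + 19·40 + 20·50 = 65
h_85 = 60·65 + 19·93 + 20·40 = 65
h_86 = 60·65 + 19·65 + 20·93 = 11
h_87 = 60·11 + 19·65 + 20·65 = 91
h_88 = 60·91 + 19·11 + 20·65 = 82
h_89 = 60·82 + 19·91 + 20·11 = 79
h_90 = 60·79 + 19·82 + 20·91 = 67
h_91 = 60·67 + 19·79 + 20·82 = 80
h_92 = 60·80 + 19·67 + 20·79 = 87
h_93 = 60·87 + 19·80 + 20·67 = 29
h_94 = 60·29 + 19·87 + 20·80 = 46
h_95 = 60·46 + 19·29 + 20·87 = 7
h_96 = 60·7 + 19·46 + 20·29 = 31
h_97 = 60·31 + 19·7 + 20·46 = 3
h_98 = 60·3 + 19·31 + 20·7 = 36
h_99 = 60·36 + 19·3 + 20·31 = 24
h_100 = 60·24 + 19·36 + 20·3 = 50
h_101 = 60·50 + 19·24 + 20·36 = 5
h_102 = 60·5 + 19·50 + 20·24 = 81
h_103 = 60·81 + 19·5 + 20·50 = 38
h_104 = 60·38 + 19·81 + 20·5 = 39
h_105 = 60·39 + 19·38 + 20·81 = 26
h_106 = 60·26 + 19·39 + 20·38 = 54
h_107 = 60·54 + 19·26 + 20·39 = 52
h_108 = 60·52 + 19·54 + 20·26 = 10
h_109 = 60·10 + 19·52 + 20·54 = 49
h_110 = 60·49 + 19·10 + 20·52 = 96
h_111 = 60·96 + 19·49 + 20·10 = 4
h_112 = 60·4 + 19·96 + 20·49 = 37
h_113 = 60·37 + 19·4 + 20·96 = 45
h_114 = 60·45 + 19·37 + 20·4 = 88
h_115 = 60·88 + 19·45 + 20·37 = 85
h_116 = 60·85 + 19·88 + 20·45 = 9
h_117 = 60·9 + 19·85 + 20·88 = 35
h_118 = 60·35 + 19·9 + 20·85 = 91
h_119 = 60·91 + 19·35 + 20·9 = 0
h_120 = 60·0 + 19·91 + 20·35 = 4
h_121 = 60·4 + 19·0 + 20·91 = 23
h_122 = 60·23 + 19·4 + 20·0 = 1
h_123 = 60·1 + 19·23 + 20·4 = 92
h_124 = 60·92 + 19·1 + 20·23 = 82
h_125 = 60·82 + 19·92 + 20·1 = 92
h_126 = 60·92 + 19·82 + 20·92 = 91
h_127 = 60·91 + 19·92 + 20·82 = 21
h_128 = 60·21 + 19·91 + 20·92 = 76
h_129 = 60·76 + 19·21 + 20·91 = 86
h_130 = 60·86 + 19·76 + 20·21 = 40
h_131 = 60·40 + 19·86 + 20·76 = 25
h_132 = 60·25 + 19·40 + 20·86 = 3
h_133 = 60·3 + 19·25 + 20·40 = 0
h_134 = 60·0 + 19·3 + 20·25 = 72

72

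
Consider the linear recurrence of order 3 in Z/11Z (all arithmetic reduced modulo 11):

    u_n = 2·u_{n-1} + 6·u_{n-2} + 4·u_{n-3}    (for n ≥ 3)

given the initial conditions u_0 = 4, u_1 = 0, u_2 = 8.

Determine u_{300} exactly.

u_3 = 2·8 + 6·0 + 4·4 = 10
u_4 = 2·10 + 6·8 + 4·0 = 2
u_5 = 2·2 + 6·10 + 4·8 = 8
u_6 = 2·8 + 6·2 + 4·10 = 2
u_7 = 2·2 + 6·8 + 4·2 = 5
u_8 = 2·5 + 6·2 + 4·8 = 10
u_9 = 2·10 + 6·5 + 4·2 = 3
u_10 = 2·3 + 6·10 + 4·5 = 9
u_11 = 2·9 + 6·3 + 4·10 = 10
u_12 = 2·10 + 6·9 + 4·3 = 9
u_13 = 2·9 + 6·10 + 4·9 = 4
u_14 = 2·4 + 6·9 + 4·10 = 3
u_15 = 2·3 + 6·4 + 4·9 = 0
u_16 = 2·0 + 6·3 + 4·4 = 1
u_17 = 2·1 + 6·0 + 4·3 = 3
u_18 = 2·3 + 6·1 + 4·0 = 1
u_19 = 2·1 + 6·3 + 4·1 = 2
u_20 = 2·2 + 6·1 + 4·3 = 0
u_21 = 2·0 + 6·2 + 4·1 = 5
u_22 = 2·5 + 6·0 + 4·2 = 7
u_23 = 2·7 + 6·5 + 4·0 = 0
u_24 = 2·0 + 6·7 + 4·5 = 7
u_25 = 2·7 + 6·0 + 4·7 = 9
u_26 = 2·9 + 6·7 + 4·0 = 5
u_27 = 2·5 + 6·9 + 4·7 = 4
u_28 = 2·4 + 6·5 + 4·9 = 8
u_29 = 2·8 + 6·4 + 4·5 = 5
u_30 = 2·5 + 6·8 + 4·4 = 8
u_31 = 2·8 + 6·5 + 4·8 = 1
u_32 = 2·1 + 6·8 + 4·5 = 4
u_33 = 2·4 + 6·1 + 4·8 = 2
u_34 = 2·2 + 6·4 + 4·1 = 10
u_35 = 2·10 + 6·2 + 4·4 = 4
u_36 = 2·4 + 6·10 + 4·2 = 10
u_37 = 2·10 + 6·4 + 4·10 = 7
u_38 = 2·7 + 6·10 + 4·4 = 2
u_39 = 2·2 + 6·7 + 4·10 = 9
u_40 = 2·9 + 6·2 + 4·7 = 3
u_41 = 2·3 + 6·9 + 4·2 = 2
u_42 = 2·2 + 6·3 + 4·9 = 3
u_43 = 2·3 + 6·2 + 4·3 = 8
u_44 = 2·8 + 6·3 + 4·2 = 9
u_45 = 2·9 + 6·8 + 4·3 = 1
u_46 = 2·1 + 6·9 + 4·8 = 0
u_47 = 2·0 + 6·1 + 4·9 = 9
u_48 = 2·9 + 6·0 + 4·1 = 0
u_49 = 2·0 + 6·9 + 4·0 = 10
u_50 = 2·10 + 6·0 + 4·9 = 1
u_51 = 2·1 + 6·10 + 4·0 = 7
u_52 = 2·7 + 6·1 + 4·10 = 5
u_53 = 2·5 + 6·7 + 4·1 = 1
u_54 = 2·1 + 6·5 + 4·7 = 5
u_55 = 2·5 + 6·1 + 4·5 = 3
u_56 = 2·3 + 6·5 + 4·1 = 7
u_57 = 2·7 + 6·3 + 4·5 = 8
u_58 = 2·8 + 6·7 + 4·3 = 4
u_59 = 2·4 + 6·8 + 4·7 = 7
u_60 = 2·7 + 6·4 + 4·8 = 4
u_61 = 2·4 + 6·7 + 4·4 = 0
u_62 = 2·0 + 6·4 + 4·7 = 8
(u_60, u_61, u_62) = (4, 0, 8) = (u_0, u_1, u_2), so the sequence has period 60.
300 ≡ 0 (mod 60), hence u_300 = u_0 = 4.

4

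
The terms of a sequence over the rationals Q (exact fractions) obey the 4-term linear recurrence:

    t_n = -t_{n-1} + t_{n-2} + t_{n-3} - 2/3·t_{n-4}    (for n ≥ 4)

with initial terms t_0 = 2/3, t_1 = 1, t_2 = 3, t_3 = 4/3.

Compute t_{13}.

-5/27

t_4 = -1·4/3 + 1·3 + 1·1 + -2/3·2/3 = 20/9
t_5 = -1·20/9 + 1·4/3 + 1·3 + -2/3·1 = 13/9
t_6 = -1·13/9 + 1·20/9 + 1·4/3 + -2/3·3 = 1/9
t_7 = -1·1/9 + 1·13/9 + 1·20/9 + -2/3·4/3 = 8/3
t_8 = -1·8/3 + 1·1/9 + 1·13/9 + -2/3·20/9 = -70/27
t_9 = -1·-70/27 + 1·8/3 + 1·1/9 + -2/3·13/9 = 119/27
t_10 = -1·119/27 + 1·-70/27 + 1·8/3 + -2/3·1/9 = -119/27
t_11 = -1·-119/27 + 1·119/27 + 1·-70/27 + -2/3·8/3 = 40/9
t_12 = -1·40/9 + 1·-119/27 + 1·119/27 + -2/3·-70/27 = -220/81
t_13 = -1·-220/81 + 1·40/9 + 1·-119/27 + -2/3·119/27 = -5/27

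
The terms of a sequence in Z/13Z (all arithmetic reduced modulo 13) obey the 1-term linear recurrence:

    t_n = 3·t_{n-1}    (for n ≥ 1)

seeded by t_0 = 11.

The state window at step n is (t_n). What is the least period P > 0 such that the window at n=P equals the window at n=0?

3

n=0: window = (11)
n=1: window = (7)
n=2: window = (8)
n=3: window = (11)
window at n=3 equals window at n=0 → period = 3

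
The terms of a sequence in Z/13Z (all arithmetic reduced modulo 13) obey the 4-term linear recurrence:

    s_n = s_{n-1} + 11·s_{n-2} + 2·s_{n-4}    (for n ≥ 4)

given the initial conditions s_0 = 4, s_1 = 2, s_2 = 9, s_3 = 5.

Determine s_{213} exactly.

4

s_4 = 1·5 + 11·9 + 0·2 + 2·4 = 8
s_5 = 1·8 + 11·5 + 0·9 + 2·2 = 2
s_6 = 1·2 + 11·8 + 0·5 + 2·9 = 4
s_7 = 1·4 + 11·2 + 0·8 + 2·5 = 10
s_8 = 1·10 + 11·4 + 0·2 + 2·8 = 5
s_9 = 1·5 + 11·10 + 0·4 + 2·2 = 2
Continuing the recurrence:
  s_10 = 0;  s_11 = 3;  s_12 = 0;  s_13 = 11;  s_14 = 11;  s_15 = 8
  s_16 = 12;  s_17 = 5;  s_18 = 3;  s_19 = 9;  s_20 = 1;  s_21 = 6
  s_22 = 10;  s_23 = 3;  s_24 = 11;  s_25 = 4;  s_26 = 2;  s_27 = 0
  s_28 = 5;  s_29 = 0;  s_30 = 7;  s_31 = 7;  s_32 = 3;  s_33 = 2
  s_34 = 10;  s_35 = 7;  s_36 = 6;  s_37 = 9;  s_38 = 4;  s_39 = 0
  s_40 = 4;  s_41 = 9;  s_42 = 9;  s_43 = 4;  s_44 = 7;  s_45 = 4
  s_46 = 8;  s_47 = 8;  s_48 = 6;  s_49 = 11;  s_50 = 2;  s_51 = 9
  s_52 = 4;  s_53 = 8;  s_54 = 4;  s_55 = 6;  s_56 = 6;  s_57 = 10
  s_58 = 6;  s_59 = 11;  s_60 = 11;  s_61 = 9;  s_62 = 12;  s_63 = 3
  s_64 = 1;  s_65 = 0;  s_66 = 9;  s_67 = 2;  s_68 = 12;  s_69 = 8
  s_70 = 2;  s_71 = 3;  s_72 = 10;  s_73 = 7;  s_74 = 4;  s_75 = 9
  s_76 = 8;  s_77 = 4;  s_78 = 9;  s_79 = 6;  s_80 = 4;  s_81 = 0
  s_82 = 10;  s_83 = 9;  s_84 = 10;  s_85 = 5;  s_86 = 5;  s_87 = 0
  s_88 = 10;  s_89 = 7;  s_90 = 10;  s_91 = 9;  s_92 = 9;  s_93 = 5
  s_94 = 7;  s_95 = 2;  s_96 = 6;  s_97 = 12;  s_98 = 1;  s_99 = 7
  s_100 = 4;  s_101 = 1;  s_102 = 8;  s_103 = 7;  s_104 = 12;  s_105 = 0
  s_106 = 5;  s_107 = 6;  s_108 = 7;  s_109 = 8;  s_110 = 4;  s_111 = 0
  s_112 = 6;  s_113 = 9;  s_114 = 5;  s_115 = 0;  s_116 = 2;  s_117 = 7
  s_118 = 0;  s_119 = 12;  s_120 = 3;  s_121 = 6;  s_122 = 0;  s_123 = 12
  s_124 = 5;  s_125 = 6;  s_126 = 9;  s_127 = 8;  s_128 = 0;  s_129 = 9
  s_130 = 1;  s_131 = 12;  s_132 = 10;  s_133 = 4;  s_134 = 12;  s_135 = 2
  s_136 = 11;  s_137 = 2;  s_138 = 4;  s_139 = 4;  s_140 = 5;  s_141 = 1
  s_142 = 12;  s_143 = 5;  s_144 = 4;  s_145 = 9;  s_146 = 12;  s_147 = 4
  s_148 = 1;  s_149 = 11;  s_150 = 7;  s_151 = 6;  s_152 = 7;  s_153 = 4
  s_154 = 4;  s_155 = 8;  s_156 = 1;  s_157 = 6;  s_158 = 12;  s_159 = 3
  s_160 = 7;  s_161 = 0;  s_162 = 10;  s_163 = 3;  s_164 = 10;  s_165 = 4
  s_166 = 4;  s_167 = 2;  s_168 = 1;  s_169 = 5;  s_170 = 11;  s_171 = 5
  s_172 = 11;  s_173 = 11;  s_174 = 11;  s_175 = 12;  s_176 = 12;  s_177 = 10
  s_178 = 8;  s_179 = 12;  s_180 = 7;  s_181 = 3;  s_182 = 5;  s_183 = 10
  s_184 = 1;  s_185 = 0;  s_186 = 8;  s_187 = 2;  s_188 = 1;  s_189 = 10
  s_190 = 11;  s_191 = 8;  s_192 = 1;  s_193 = 5;  s_194 = 12;  s_195 = 5
  s_196 = 9;  s_197 = 9;  s_198 = 2;  s_199 = 7;  s_200 = 8;  s_201 = 12
  s_202 = 0;  s_203 = 3;  s_204 = 6;  s_205 = 11;  s_206 = 12;  s_207 = 9
  s_208 = 10;  s_209 = 1;  s_210 = 5;  s_211 = 8
s_212 = 1·8 + 11·5 + 0·1 + 2·10 = 5
s_213 = 1·5 + 11·8 + 0·5 + 2·1 = 4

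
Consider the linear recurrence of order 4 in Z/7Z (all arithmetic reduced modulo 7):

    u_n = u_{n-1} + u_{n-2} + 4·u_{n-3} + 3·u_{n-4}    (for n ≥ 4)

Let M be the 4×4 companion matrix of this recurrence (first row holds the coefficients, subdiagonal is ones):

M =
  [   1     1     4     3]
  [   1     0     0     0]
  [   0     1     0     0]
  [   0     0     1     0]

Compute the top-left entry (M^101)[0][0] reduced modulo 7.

6

(M^101)[0][0] is the top entry after applying M 101 times to the unit state (1, 0, 0, 0). Equivalently it is h_{104} for the auxiliary sequence (h_n) obeying the same recurrence with h_3 = 1 and h_i = 0 for 0 ≤ i < 3:
h_4 = 1·1 + 1·0 + 4·0 + 3·0 = 1
h_5 = 1·1 + 1·1 + 4·0 + 3·0 = 2
h_6 = 1·2 + 1·1 + 4·1 + 3·0 = 0
h_7 = 1·0 + 1·2 + 4·1 + 3·1 = 2
h_8 = 1·2 + 1·0 + 4·2 + 3·1 = 6
h_9 = 1·6 + 1·2 + 4·0 + 3·2 = 0
h_10 = 1·0 + 1·6 + 4·2 + 3·0 = 0
h_11 = 1·0 + 1·0 + 4·6 + 3·2 = 2
h_12 = 1·2 + 1·0 + 4·0 + 3·6 = 6
h_13 = 1·6 + 1·2 + 4·0 + 3·0 = 1
h_14 = 1·1 + 1·6 + 4·2 + 3·0 = 1
h_15 = 1·1 + 1·1 + 4·6 + 3·2 = 4
h_16 = 1·4 + 1·1 + 4·1 + 3·6 = 6
h_17 = 1·6 + 1·4 + 4·1 + 3·1 = 3
h_18 = 1·3 + 1·6 + 4·4 + 3·1 = 0
h_19 = 1·0 + 1·3 + 4·6 + 3·4 = 4
h_20 = 1·4 + 1·0 + 4·3 + 3·6 = 6
h_21 = 1·6 + 1·4 + 4·0 + 3·3 = 5
h_22 = 1·5 + 1·6 + 4·4 + 3·0 = 6
h_23 = 1·6 + 1·5 + 4·6 + 3·4 = 5
h_24 = 1·5 + 1·6 + 4·5 + 3·6 = 0
h_25 = 1·0 + 1·5 + 4·6 + 3·5 = 2
h_26 = 1·2 + 1·0 + 4·5 + 3·6 = 5
h_27 = 1·5 + 1·2 + 4·0 + 3·5 = 1
h_28 = 1·1 + 1·5 + 4·2 + 3·0 = 0
h_29 = 1·0 + 1·1 + 4·5 + 3·2 = 6
h_30 = 1·6 + 1·0 + 4·1 + 3·5 = 4
h_31 = 1·4 + 1·6 + 4·0 + 3·1 = 6
h_32 = 1·6 + 1·4 + 4·6 + 3·0 = 6
h_33 = 1·6 + 1·6 + 4·4 + 3·6 = 4
h_34 = 1·4 + 1·6 + 4·6 + 3·4 = 4
h_35 = 1·4 + 1·4 + 4·6 + 3·6 = 1
h_36 = 1·1 + 1·4 + 4·4 + 3·6 = 4
h_37 = 1·4 + 1·1 + 4·4 + 3·4 = 5
h_38 = 1·5 + 1·4 + 4·1 + 3·4 = 4
h_39 = 1·4 + 1·5 + 4·4 + 3·1 = 0
h_40 = 1·0 + 1·4 + 4·5 + 3·4 = 1
h_41 = 1·1 + 1·0 + 4·4 + 3·5 = 4
h_42 = 1·4 + 1·1 + 4·0 + 3·4 = 3
h_43 = 1·3 + 1·4 + 4·1 + 3·0 = 4
h_44 = 1·4 + 1·3 + 4·4 + 3·1 = 5
h_45 = 1·5 + 1·4 + 4·3 + 3·4 = 5
h_46 = 1·5 + 1·5 + 4·4 + 3·3 = 0
h_47 = 1·0 + 1·5 + 4·5 + 3·4 = 2
h_48 = 1·2 + 1·0 + 4·5 + 3·5 = 2
h_49 = 1·2 + 1·2 + 4·0 + 3·5 = 5
h_50 = 1·5 + 1·2 + 4·2 + 3·0 = 1
h_51 = 1·1 + 1·5 + 4·2 + 3·2 = 6
h_52 = 1·6 + 1·1 + 4·5 + 3·2 = 5
h_53 = 1·5 + 1·6 + 4·1 + 3·5 = 2
h_54 = 1·2 + 1·5 + 4·6 + 3·1 = 6
h_55 = 1·6 + 1·2 + 4·5 + 3·6 = 4
h_56 = 1·4 + 1·6 + 4·2 + 3·5 = 5
h_57 = 1·5 + 1·4 + 4·6 + 3·2 = 4
h_58 = 1·4 + 1·5 + 4·4 + 3·6 = 1
h_59 = 1·1 + 1·4 + 4·5 + 3·4 = 2
h_60 = 1·2 + 1·1 + 4·4 + 3·5 = 6
h_61 = 1·6 + 1·2 + 4·1 + 3·4 = 3
h_62 = 1·3 + 1·6 + 4·2 + 3·1 = 6
h_63 = 1·6 + 1·3 + 4·6 + 3·2 = 4
h_64 = 1·4 + 1·6 + 4·3 + 3·6 = 5
h_65 = 1·5 + 1·4 + 4·6 + 3·3 = 0
h_66 = 1·0 + 1·5 + 4·4 + 3·6 = 4
h_67 = 1·4 + 1·0 + 4·5 + 3·4 = 1
h_68 = 1·1 + 1·4 + 4·0 + 3·5 = 6
h_69 = 1·6 + 1·1 + 4·4 + 3·0 = 2
h_70 = 1·2 + 1·6 + 4·1 + 3·4 = 3
h_71 = 1·3 + 1·2 + 4·6 + 3·1 = 4
h_72 = 1·4 + 1·3 + 4·2 + 3·6 = 5
h_73 = 1·5 + 1·4 + 4·3 + 3·2 = 6
h_74 = 1·6 + 1·5 + 4·4 + 3·3 = 1
h_75 = 1·1 + 1·6 + 4·5 + 3·4 = 4
h_76 = 1·4 + 1·1 + 4·6 + 3·5 = 2
h_77 = 1·2 + 1·4 + 4·1 + 3·6 = 0
h_78 = 1·0 + 1·2 + 4·4 + 3·1 = 0
h_79 = 1·0 + 1·0 + 4·2 + 3·4 = 6
h_80 = 1·6 + 1·0 + 4·0 + 3·2 = 5
h_81 = 1·5 + 1·6 + 4·0 + 3·0 = 4
h_82 = 1·4 + 1·5 + 4·6 + 3·0 = 5
h_83 = 1·5 + 1·4 + 4·5 + 3·6 = 5
h_84 = 1·5 + 1·5 + 4·4 + 3·5 = 6
h_85 = 1·6 + 1·5 + 4·5 + 3·4 = 1
h_86 = 1·1 + 1·6 + 4·5 + 3·5 = 0
h_87 = 1·0 + 1·1 + 4·6 + 3·5 = 5
h_88 = 1·5 + 1·0 + 4·1 + 3·6 = 6
h_89 = 1·6 + 1·5 + 4·0 + 3·1 = 0
h_90 = 1·0 + 1·6 + 4·5 + 3·0 = 5
h_91 = 1·5 + 1·0 + 4·6 + 3·5 = 2
h_92 = 1·2 + 1·5 + 4·0 + 3·6 = 4
h_93 = 1·4 + 1·2 + 4·5 + 3·0 = 5
h_94 = 1·5 + 1·4 + 4·2 + 3·5 = 4
h_95 = 1·4 + 1·5 + 4·4 + 3·2 = 3
h_96 = 1·3 + 1·4 + 4·5 + 3·4 = 4
h_97 = 1·4 + 1·3 + 4·4 + 3·5 = 3
h_98 = 1·3 + 1·4 + 4·3 + 3·4 = 3
h_99 = 1·3 + 1·3 + 4·4 + 3·3 = 3
h_100 = 1·3 + 1·3 + 4·3 + 3·4 = 2
h_101 = 1·2 + 1·3 + 4·3 + 3·3 = 5
h_102 = 1·5 + 1·2 + 4·3 + 3·3 = 0
h_103 = 1·0 + 1·5 + 4·2 + 3·3 = 1
h_104 = 1·1 + 1·0 + 4·5 + 3·2 = 6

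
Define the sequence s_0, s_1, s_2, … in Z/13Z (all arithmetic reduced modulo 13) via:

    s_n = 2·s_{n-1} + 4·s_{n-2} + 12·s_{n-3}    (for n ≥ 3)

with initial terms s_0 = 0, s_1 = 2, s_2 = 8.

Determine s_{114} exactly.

s_3 = 2·8 + 4·2 + 12·0 = 11
s_4 = 2·11 + 4·8 + 12·2 = 0
s_5 = 2·0 + 4·11 + 12·8 = 10
s_6 = 2·10 + 4·0 + 12·11 = 9
s_7 = 2·9 + 4·10 + 12·0 = 6
s_8 = 2·6 + 4·9 + 12·10 = 12
s_9 = 2·12 + 4·6 + 12·9 = 0
s_10 = 2·0 + 4·12 + 12·6 = 3
s_11 = 2·3 + 4·0 + 12·12 = 7
s_12 = 2·7 + 4·3 + 12·0 = 0
s_13 = 2·0 + 4·7 + 12·3 = 12
s_14 = 2·12 + 4·0 + 12·7 = 4
s_15 = 2·4 + 4·12 + 12·0 = 4
s_16 = 2·4 + 4·4 + 12·12 = 12
s_17 = 2·12 + 4·4 + 12·4 = 10
s_18 = 2·10 + 4·12 + 12·4 = 12
s_19 = 2·12 + 4·10 + 12·12 = 0
s_20 = 2·0 + 4·12 + 12·10 = 12
s_21 = 2·12 + 4·0 + 12·12 = 12
s_22 = 2·12 + 4·12 + 12·0 = 7
s_23 = 2·7 + 4·12 + 12·12 = 11
s_24 = 2·11 + 4·7 + 12·12 = 12
s_25 = 2·12 + 4·11 + 12·7 = 9
s_26 = 2·9 + 4·12 + 12·11 = 3
s_27 = 2·3 + 4·9 + 12·12 = 4
s_28 = 2·4 + 4·3 + 12·9 = 11
s_29 = 2·11 + 4·4 + 12·3 = 9
s_30 = 2·9 + 4·11 + 12·4 = 6
s_31 = 2·6 + 4·9 + 12·11 = 11
s_32 = 2·11 + 4·6 + 12·9 = 11
s_33 = 2·11 + 4·11 + 12·6 = 8
s_34 = 2·8 + 4·11 + 12·11 = 10
s_35 = 2·10 + 4·8 + 12·11 = 2
s_36 = 2·2 + 4·10 + 12·8 = 10
s_37 = 2·10 + 4·2 + 12·10 = 5
s_38 = 2·5 + 4·10 + 12·2 = 9
s_39 = 2·9 + 4·5 + 12·10 = 2
s_40 = 2·2 + 4·9 + 12·5 = 9
s_41 = 2·9 + 4·2 + 12·9 = 4
s_42 = 2·4 + 4·9 + 12·2 = 3
s_43 = 2·3 + 4·4 + 12·9 = 0
s_44 = 2·0 + 4·3 + 12·4 = 8
s_45 = 2·8 + 4·0 + 12·3 = 0
s_46 = 2·0 + 4·8 + 12·0 = 6
s_47 = 2·6 + 4·0 + 12·8 = 4
s_48 = 2·4 + 4·6 + 12·0 = 6
s_49 = 2·6 + 4·4 + 12·6 = 9
s_50 = 2·9 + 4·6 + 12·4 = 12
s_51 = 2·12 + 4·9 + 12·6 = 2
s_52 = 2·2 + 4·12 + 12·9 = 4
s_53 = 2·4 + 4·2 + 12·12 = 4
s_54 = 2·4 + 4·4 + 12·2 = 9
s_55 = 2·9 + 4·4 + 12·4 = 4
s_56 = 2·4 + 4·9 + 12·4 = 1
s_57 = 2·1 + 4·4 + 12·9 = 9
s_58 = 2·9 + 4·1 + 12·4 = 5
s_59 = 2·5 + 4·9 + 12·1 = 6
s_60 = 2·6 + 4·5 + 12·9 = 10
s_61 = 2·10 + 4·6 + 12·5 = 0
s_62 = 2·0 + 4·10 + 12·6 = 8
s_63 = 2·8 + 4·0 + 12·10 = 6
s_64 = 2·6 + 4·8 + 12·0 = 5
s_65 = 2·5 + 4·6 + 12·8 = 0
s_66 = 2·0 + 4·5 + 12·6 = 1
s_67 = 2·1 + 4·0 + 12·5 = 10
s_68 = 2·10 + 4·1 + 12·0 = 11
s_69 = 2·11 + 4·10 + 12·1 = 9
s_70 = 2·9 + 4·11 + 12·10 = 0
s_71 = 2·0 + 4·9 + 12·11 = 12
s_72 = 2·12 + 4·0 + 12·9 = 2
s_73 = 2·2 + 4·12 + 12·0 = 0
s_74 = 2·0 + 4·2 + 12·12 = 9
s_75 = 2·9 + 4·0 + 12·2 = 3
s_76 = 2·3 + 4·9 + 12·0 = 3
s_77 = 2·3 + 4·3 + 12·9 = 9
s_78 = 2·9 + 4·3 + 12·3 = 1
s_79 = 2·1 + 4·9 + 12·3 = 9
s_80 = 2·9 + 4·1 + 12·9 = 0
s_81 = 2·0 + 4·9 + 12·1 = 9
s_82 = 2·9 + 4·0 + 12·9 = 9
s_83 = 2·9 + 4·9 + 12·0 = 2
s_84 = 2·2 + 4·9 + 12·9 = 5
s_85 = 2·5 + 4·2 + 12·9 = 9
s_86 = 2·9 + 4·5 + 12·2 = 10
s_87 = 2·10 + 4·9 + 12·5 = 12
s_88 = 2·12 + 4·10 + 12·9 = 3
s_89 = 2·3 + 4·12 + 12·10 = 5
s_90 = 2·5 + 4·3 + 12·12 = 10
s_91 = 2·10 + 4·5 + 12·3 = 11
s_92 = 2·11 + 4·10 + 12·5 = 5
s_93 = 2·5 + 4·11 + 12·10 = 5
s_94 = 2·5 + 4·5 + 12·11 = 6
s_95 = 2·6 + 4·5 + 12·5 = 1
s_96 = 2·1 + 4·6 + 12·5 = 8
s_97 = 2·8 + 4·1 + 12·6 = 1
s_98 = 2·1 + 4·8 + 12·1 = 7
s_99 = 2·7 + 4·1 + 12·8 = 10
s_100 = 2·10 + 4·7 + 12·1 = 8
s_101 = 2·8 + 4·10 + 12·7 = 10
s_102 = 2·10 + 4·8 + 12·10 = 3
s_103 = 2·3 + 4·10 + 12·8 = 12
s_104 = 2·12 + 4·3 + 12·10 = 0
s_105 = 2·0 + 4·12 + 12·3 = 6
s_106 = 2·6 + 4·0 + 12·12 = 0
s_107 = 2·0 + 4·6 + 12·0 = 11
s_108 = 2·11 + 4·0 + 12·6 = 3
s_109 = 2·3 + 4·11 + 12·0 = 11
s_110 = 2·11 + 4·3 + 12·11 = 10
s_111 = 2·10 + 4·11 + 12·3 = 9
s_112 = 2·9 + 4·10 + 12·11 = 8
s_113 = 2·8 + 4·9 + 12·10 = 3
s_114 = 2·3 + 4·8 + 12·9 = 3

3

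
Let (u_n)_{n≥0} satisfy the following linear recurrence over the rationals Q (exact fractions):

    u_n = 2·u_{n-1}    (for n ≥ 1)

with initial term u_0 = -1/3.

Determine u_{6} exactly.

u_1 = 2·-1/3 = -2/3
u_2 = 2·-2/3 = -4/3
u_3 = 2·-4/3 = -8/3
u_4 = 2·-8/3 = -16/3
u_5 = 2·-16/3 = -32/3
u_6 = 2·-32/3 = -64/3

-64/3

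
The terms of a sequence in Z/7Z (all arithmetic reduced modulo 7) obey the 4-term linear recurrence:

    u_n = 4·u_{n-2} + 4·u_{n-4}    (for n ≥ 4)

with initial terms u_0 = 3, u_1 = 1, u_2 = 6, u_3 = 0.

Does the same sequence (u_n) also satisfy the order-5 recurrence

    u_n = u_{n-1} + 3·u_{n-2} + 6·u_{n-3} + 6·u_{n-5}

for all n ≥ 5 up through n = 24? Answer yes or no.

Terms u_0..u_24: 3, 1, 6, 0, 1, 4, 0, 2, 4, 3, 2, 6, 3, 1, 6, 0, 1, 4, 0, 2, 4, 3, 2, 6, 3
n=5: candidate gives 6, actual u_5 = 4 ✗

no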